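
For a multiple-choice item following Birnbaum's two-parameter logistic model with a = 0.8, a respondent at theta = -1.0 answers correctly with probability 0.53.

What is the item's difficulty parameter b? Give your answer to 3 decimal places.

-1.150

P(theta) = 1 / (1 + exp(−a(theta − b)))
logit(0.53) = ln(0.53/0.47) = 0.1201
b = theta − logit/(a) = -1.0 − 0.1201/0.8000 = -1.1502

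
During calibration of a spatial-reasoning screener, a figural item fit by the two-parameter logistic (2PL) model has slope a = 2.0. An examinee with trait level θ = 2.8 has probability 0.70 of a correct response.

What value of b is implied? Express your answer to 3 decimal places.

P(θ) = 1 / (1 + exp(−a(θ − b)))
logit(0.70) = ln(0.70/0.30) = 0.8473
b = θ − logit/(a) = 2.8 − 0.8473/2.0000 = 2.3764

2.376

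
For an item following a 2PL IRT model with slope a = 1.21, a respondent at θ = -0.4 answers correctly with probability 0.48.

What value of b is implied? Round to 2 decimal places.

P(θ) = 1 / (1 + exp(−a(θ − b)))
logit(0.48) = ln(0.48/0.52) = -0.0800
b = θ − logit/(a) = -0.4 − (-0.0800)/1.2100 = -0.3338

-0.33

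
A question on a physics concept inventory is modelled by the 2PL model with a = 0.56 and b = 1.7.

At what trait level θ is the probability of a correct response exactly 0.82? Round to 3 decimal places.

P(θ) = 1 / (1 + exp(−a(θ − b)))
logit = ln(0.8200/0.1800) = 1.5163
θ = b + logit/(a) = 1.7 + 1.5163/0.5600 = 4.4078

4.408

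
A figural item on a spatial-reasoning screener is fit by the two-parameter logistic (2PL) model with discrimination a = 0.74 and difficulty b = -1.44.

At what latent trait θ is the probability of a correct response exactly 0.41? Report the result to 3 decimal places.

-1.932

P(θ) = 1 / (1 + exp(−a(θ − b)))
logit = ln(0.4100/0.5900) = -0.3640
θ = b + logit/(a) = -1.44 + (-0.3640)/0.7400 = -1.9318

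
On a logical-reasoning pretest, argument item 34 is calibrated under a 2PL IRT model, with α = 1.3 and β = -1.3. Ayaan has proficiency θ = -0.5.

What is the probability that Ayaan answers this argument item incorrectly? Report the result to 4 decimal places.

0.2611

P(θ) = 1 / (1 + exp(−α(θ − β)))
Exponent: 1.3 × (-0.5 − (-1.3)) = 1.0400
1/(1 + e^{-1.0400}) = 0.7389
P(incorrect) = 1 − 0.7389 = 0.2611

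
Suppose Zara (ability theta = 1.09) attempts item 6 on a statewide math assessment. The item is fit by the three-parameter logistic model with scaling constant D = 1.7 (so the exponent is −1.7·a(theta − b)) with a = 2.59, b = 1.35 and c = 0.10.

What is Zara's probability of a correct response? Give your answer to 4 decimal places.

P(theta) = c + (1 − c) · 1 / (1 + exp(−D·a(theta − b)))
Exponent: 1.7 × 2.59 × (1.09 − 1.35) = -1.1448
1/(1 + e^{1.1448}) = 0.2414
P = 0.10 + 0.90 × 0.2414 = 0.3173

0.3173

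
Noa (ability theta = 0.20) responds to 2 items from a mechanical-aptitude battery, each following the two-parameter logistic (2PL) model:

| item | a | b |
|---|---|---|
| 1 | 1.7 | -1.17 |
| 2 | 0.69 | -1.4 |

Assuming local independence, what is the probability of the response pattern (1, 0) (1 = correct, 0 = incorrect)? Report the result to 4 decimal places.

0.2269

P(theta) = 1 / (1 + exp(−a(theta − b)))
P_1 = 1/(1+e^{-2.3290}) = 0.9113
P_2 = 1/(1+e^{-1.1040}) = 0.7510
L = P_1 × (1−P_2) = 0.9113 × 0.2490 = 0.22689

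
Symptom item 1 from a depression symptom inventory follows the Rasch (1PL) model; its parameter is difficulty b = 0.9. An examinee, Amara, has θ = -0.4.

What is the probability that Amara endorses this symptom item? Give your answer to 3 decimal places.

P(θ) = 1 / (1 + exp(−(θ − b)))
Exponent: (-0.4 − 0.9) = -1.3000
1/(1 + e^{1.3000}) = 0.2142
P = 0.2142

0.214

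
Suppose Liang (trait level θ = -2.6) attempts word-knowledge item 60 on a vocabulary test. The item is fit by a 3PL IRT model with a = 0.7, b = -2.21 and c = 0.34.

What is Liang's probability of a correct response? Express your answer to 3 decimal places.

0.625

P(θ) = c + (1 − c) · 1 / (1 + exp(−a(θ − b)))
Exponent: 0.7 × (-2.6 − (-2.21)) = -0.2730
1/(1 + e^{0.2730}) = 0.4322
P = 0.34 + 0.66 × 0.4322 = 0.6252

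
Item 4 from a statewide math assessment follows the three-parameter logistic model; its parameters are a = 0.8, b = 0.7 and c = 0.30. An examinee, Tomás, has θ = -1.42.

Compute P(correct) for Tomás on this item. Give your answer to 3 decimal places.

0.408

P(θ) = c + (1 − c) · 1 / (1 + exp(−a(θ − b)))
Exponent: 0.8 × (-1.42 − 0.7) = -1.6960
1/(1 + e^{1.6960}) = 0.1550
P = 0.30 + 0.70 × 0.1550 = 0.4085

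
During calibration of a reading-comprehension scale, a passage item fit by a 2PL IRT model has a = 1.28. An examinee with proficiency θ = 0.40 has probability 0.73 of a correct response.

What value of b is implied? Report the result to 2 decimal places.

P(θ) = 1 / (1 + exp(−a(θ − b)))
logit(0.73) = ln(0.73/0.27) = 0.9946
b = θ − logit/(a) = 0.40 − 0.9946/1.2800 = -0.3770

-0.38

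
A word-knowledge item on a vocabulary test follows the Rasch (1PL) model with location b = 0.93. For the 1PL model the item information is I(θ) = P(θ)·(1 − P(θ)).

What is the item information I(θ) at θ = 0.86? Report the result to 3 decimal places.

0.250

P = 1/(1+e^{0.0700}) = 0.4825
P(1−P) = 0.4825 × 0.5175 = 0.2497
I = P(1−P) = 0.24969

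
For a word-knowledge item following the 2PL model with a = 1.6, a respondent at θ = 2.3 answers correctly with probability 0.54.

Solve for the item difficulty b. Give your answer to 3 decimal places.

2.200

P(θ) = 1 / (1 + exp(−a(θ − b)))
logit(0.54) = ln(0.54/0.46) = 0.1603
b = θ − logit/(a) = 2.3 − 0.1603/1.6000 = 2.1998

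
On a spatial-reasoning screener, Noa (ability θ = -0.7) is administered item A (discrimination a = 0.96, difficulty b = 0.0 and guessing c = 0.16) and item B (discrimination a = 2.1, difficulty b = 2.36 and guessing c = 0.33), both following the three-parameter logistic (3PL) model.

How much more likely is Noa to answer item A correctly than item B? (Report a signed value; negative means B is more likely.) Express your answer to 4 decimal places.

P(θ) = c + (1 − c) · 1 / (1 + exp(−a(θ − b)))
P_A = 0.4440
P_B = 0.3311
P_A − P_B = 0.1129

0.1129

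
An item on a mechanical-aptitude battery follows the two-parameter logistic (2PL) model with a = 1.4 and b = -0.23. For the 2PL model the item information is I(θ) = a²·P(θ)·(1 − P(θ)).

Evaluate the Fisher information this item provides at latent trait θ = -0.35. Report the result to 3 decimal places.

P = 1/(1+e^{0.1680}) = 0.4581
P(1−P) = 0.4581 × 0.5419 = 0.2482
I = a² × P(1−P) = 1.4² × 0.2482 = 0.48656

0.487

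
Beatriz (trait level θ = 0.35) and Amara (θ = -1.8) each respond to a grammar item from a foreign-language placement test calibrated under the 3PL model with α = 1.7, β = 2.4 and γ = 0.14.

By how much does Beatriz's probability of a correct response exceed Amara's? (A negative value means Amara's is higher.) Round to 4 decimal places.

P(θ) = γ + (1 − γ) · 1 / (1 + exp(−α(θ − β)))
P(Beatriz) = 0.1656  [exponent -3.4850]
P(Amara) = 0.1407  [exponent -7.1400]
Difference = 0.1656 − 0.1407 = 0.0249

0.0249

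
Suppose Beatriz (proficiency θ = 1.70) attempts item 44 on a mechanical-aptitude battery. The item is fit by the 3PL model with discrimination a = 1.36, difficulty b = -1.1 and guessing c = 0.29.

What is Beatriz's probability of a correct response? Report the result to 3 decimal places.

0.985

P(θ) = c + (1 − c) · 1 / (1 + exp(−a(θ − b)))
Exponent: 1.36 × (1.70 − (-1.1)) = 3.8080
1/(1 + e^{-3.8080}) = 0.9783
P = 0.29 + 0.71 × 0.9783 = 0.9846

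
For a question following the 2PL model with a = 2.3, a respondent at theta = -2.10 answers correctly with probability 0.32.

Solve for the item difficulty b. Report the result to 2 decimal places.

-1.77

P(theta) = 1 / (1 + exp(−a(theta − b)))
logit(0.32) = ln(0.32/0.68) = -0.7538
b = theta − logit/(a) = -2.10 − (-0.7538)/2.3000 = -1.7723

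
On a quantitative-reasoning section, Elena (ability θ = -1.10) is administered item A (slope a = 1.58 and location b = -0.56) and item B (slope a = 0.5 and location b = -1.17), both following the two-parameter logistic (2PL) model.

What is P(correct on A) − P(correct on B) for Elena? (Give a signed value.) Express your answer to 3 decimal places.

-0.210

P(θ) = 1 / (1 + exp(−a(θ − b)))
P_A = 0.2988
P_B = 0.5087
P_A − P_B = -0.2100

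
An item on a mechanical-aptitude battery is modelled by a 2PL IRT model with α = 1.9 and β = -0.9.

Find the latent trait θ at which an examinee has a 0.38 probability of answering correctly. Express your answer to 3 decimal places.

-1.158

P(θ) = 1 / (1 + exp(−α(θ − β)))
logit = ln(0.3800/0.6200) = -0.4895
θ = β + logit/(α) = -0.9 + (-0.4895)/1.9000 = -1.1577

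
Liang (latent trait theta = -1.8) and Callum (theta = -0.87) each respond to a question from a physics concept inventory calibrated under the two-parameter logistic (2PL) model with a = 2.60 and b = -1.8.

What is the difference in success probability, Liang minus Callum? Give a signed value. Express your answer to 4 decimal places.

P(theta) = 1 / (1 + exp(−a(theta − b)))
P(Liang) = 0.5000  [exponent 0.0000]
P(Callum) = 0.9182  [exponent 2.4180]
Difference = 0.5000 − 0.9182 = -0.4182

-0.4182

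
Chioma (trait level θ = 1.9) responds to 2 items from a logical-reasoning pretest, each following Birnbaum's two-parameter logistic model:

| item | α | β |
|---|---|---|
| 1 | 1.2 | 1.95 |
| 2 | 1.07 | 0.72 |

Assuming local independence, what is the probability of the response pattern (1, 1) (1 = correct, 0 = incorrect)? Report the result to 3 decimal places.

0.378

P(θ) = 1 / (1 + exp(−α(θ − β)))
P_1 = 1/(1+e^{0.0600}) = 0.4850
P_2 = 1/(1+e^{-1.2626}) = 0.7795
L = P_1 × P_2 = 0.4850 × 0.7795 = 0.37805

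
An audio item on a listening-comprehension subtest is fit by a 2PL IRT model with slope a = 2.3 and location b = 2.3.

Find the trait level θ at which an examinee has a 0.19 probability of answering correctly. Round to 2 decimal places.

1.67

P(θ) = 1 / (1 + exp(−a(θ − b)))
logit = ln(0.1900/0.8100) = -1.4500
θ = b + logit/(a) = 2.3 + (-1.4500)/2.3000 = 1.6696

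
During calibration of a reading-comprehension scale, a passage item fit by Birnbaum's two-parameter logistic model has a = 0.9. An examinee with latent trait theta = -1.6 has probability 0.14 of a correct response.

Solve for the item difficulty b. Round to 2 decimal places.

0.42

P(theta) = 1 / (1 + exp(−a(theta − b)))
logit(0.14) = ln(0.14/0.86) = -1.8153
b = theta − logit/(a) = -1.6 − (-1.8153)/0.9000 = 0.4170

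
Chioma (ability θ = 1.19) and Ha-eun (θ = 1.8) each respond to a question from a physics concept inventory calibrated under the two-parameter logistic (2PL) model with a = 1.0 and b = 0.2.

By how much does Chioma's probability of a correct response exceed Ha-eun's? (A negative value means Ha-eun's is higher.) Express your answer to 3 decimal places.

P(θ) = 1 / (1 + exp(−a(θ − b)))
P(Chioma) = 0.7291  [exponent 0.9900]
P(Ha-eun) = 0.8320  [exponent 1.6000]
Difference = 0.7291 − 0.8320 = -0.1029

-0.103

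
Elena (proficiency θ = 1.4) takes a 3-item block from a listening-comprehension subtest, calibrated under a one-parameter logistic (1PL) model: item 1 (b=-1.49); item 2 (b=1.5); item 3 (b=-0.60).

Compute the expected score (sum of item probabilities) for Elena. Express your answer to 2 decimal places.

2.30

P(θ) = 1 / (1 + exp(−(θ − b)))
P_1 = 1/(1+e^{-2.8900}) = 0.9473
P_2 = 1/(1+e^{0.1000}) = 0.4750
P_3 = 1/(1+e^{-2.0000}) = 0.8808
E[score] = 0.9473 + 0.4750 + 0.8808 = 2.3032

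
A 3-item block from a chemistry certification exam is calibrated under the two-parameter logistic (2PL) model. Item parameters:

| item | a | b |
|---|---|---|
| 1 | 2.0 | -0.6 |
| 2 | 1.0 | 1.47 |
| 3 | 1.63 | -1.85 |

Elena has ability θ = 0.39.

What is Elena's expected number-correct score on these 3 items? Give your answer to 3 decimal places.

P(θ) = 1 / (1 + exp(−a(θ − b)))
P_1 = 1/(1+e^{-1.9800}) = 0.8787
P_2 = 1/(1+e^{1.0800}) = 0.2535
P_3 = 1/(1+e^{-3.6512}) = 0.9747
E[score] = 0.8787 + 0.2535 + 0.9747 = 2.1069

2.107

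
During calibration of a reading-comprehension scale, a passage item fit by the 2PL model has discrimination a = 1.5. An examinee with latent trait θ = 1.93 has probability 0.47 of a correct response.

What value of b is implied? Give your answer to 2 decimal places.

P(θ) = 1 / (1 + exp(−a(θ − b)))
logit(0.47) = ln(0.47/0.53) = -0.1201
b = θ − logit/(a) = 1.93 − (-0.1201)/1.5000 = 2.0101

2.01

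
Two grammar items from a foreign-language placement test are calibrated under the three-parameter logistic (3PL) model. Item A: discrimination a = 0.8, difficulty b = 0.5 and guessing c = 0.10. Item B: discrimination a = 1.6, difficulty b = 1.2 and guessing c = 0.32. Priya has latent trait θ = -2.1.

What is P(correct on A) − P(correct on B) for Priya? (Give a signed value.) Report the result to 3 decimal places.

P(θ) = c + (1 − c) · 1 / (1 + exp(−a(θ − b)))
P_A = 0.2000
P_B = 0.3234
P_A − P_B = -0.1235

-0.123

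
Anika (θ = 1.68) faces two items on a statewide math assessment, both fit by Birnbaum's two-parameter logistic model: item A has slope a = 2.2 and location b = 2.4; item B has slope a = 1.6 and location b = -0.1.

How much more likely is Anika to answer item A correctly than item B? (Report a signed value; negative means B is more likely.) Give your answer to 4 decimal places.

P(θ) = 1 / (1 + exp(−a(θ − b)))
P_A = 0.1702
P_B = 0.9452
P_A − P_B = -0.7750

-0.7750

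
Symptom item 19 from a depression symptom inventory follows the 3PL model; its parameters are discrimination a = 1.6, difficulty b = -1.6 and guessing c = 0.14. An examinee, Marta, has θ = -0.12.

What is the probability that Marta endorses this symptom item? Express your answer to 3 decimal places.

P(θ) = c + (1 − c) · 1 / (1 + exp(−a(θ − b)))
Exponent: 1.6 × (-0.12 − (-1.6)) = 2.3680
1/(1 + e^{-2.3680}) = 0.9144
P = 0.14 + 0.86 × 0.9144 = 0.9263

0.926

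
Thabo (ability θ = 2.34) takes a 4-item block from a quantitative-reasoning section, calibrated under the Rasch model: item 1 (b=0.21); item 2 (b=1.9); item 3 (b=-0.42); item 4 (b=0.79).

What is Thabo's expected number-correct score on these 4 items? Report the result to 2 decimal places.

3.27

P(θ) = 1 / (1 + exp(−(θ − b)))
P_1 = 1/(1+e^{-2.1300}) = 0.8938
P_2 = 1/(1+e^{-0.4400}) = 0.6083
P_3 = 1/(1+e^{-2.7600}) = 0.9405
P_4 = 1/(1+e^{-1.5500}) = 0.8249
E[score] = 0.8938 + 0.6083 + 0.9405 + 0.8249 = 3.2674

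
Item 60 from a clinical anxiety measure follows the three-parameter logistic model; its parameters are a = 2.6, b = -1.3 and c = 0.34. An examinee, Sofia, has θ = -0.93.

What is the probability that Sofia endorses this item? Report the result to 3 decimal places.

P(θ) = c + (1 − c) · 1 / (1 + exp(−a(θ − b)))
Exponent: 2.6 × (-0.93 − (-1.3)) = 0.9620
1/(1 + e^{-0.9620}) = 0.7235
P = 0.34 + 0.66 × 0.7235 = 0.8175

0.818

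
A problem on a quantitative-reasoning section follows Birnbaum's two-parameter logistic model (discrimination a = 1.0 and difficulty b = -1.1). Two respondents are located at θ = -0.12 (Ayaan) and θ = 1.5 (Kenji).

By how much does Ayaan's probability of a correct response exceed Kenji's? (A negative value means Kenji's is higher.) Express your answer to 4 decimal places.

-0.2038

P(θ) = 1 / (1 + exp(−a(θ − b)))
P(Ayaan) = 0.7271  [exponent 0.9800]
P(Kenji) = 0.9309  [exponent 2.6000]
Difference = 0.7271 − 0.9309 = -0.2038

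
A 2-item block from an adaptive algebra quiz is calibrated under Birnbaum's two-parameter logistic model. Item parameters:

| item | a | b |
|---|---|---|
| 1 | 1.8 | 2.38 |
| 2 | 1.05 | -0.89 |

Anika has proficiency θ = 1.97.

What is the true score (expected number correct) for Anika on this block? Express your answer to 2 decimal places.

1.28

P(θ) = 1 / (1 + exp(−a(θ − b)))
P_1 = 1/(1+e^{0.7380}) = 0.3234
P_2 = 1/(1+e^{-3.0030}) = 0.9527
E[score] = 0.3234 + 0.9527 = 1.2762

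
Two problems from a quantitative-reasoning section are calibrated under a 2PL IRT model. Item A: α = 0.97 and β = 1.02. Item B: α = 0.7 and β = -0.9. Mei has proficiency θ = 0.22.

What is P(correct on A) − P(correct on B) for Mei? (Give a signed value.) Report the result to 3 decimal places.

P(θ) = 1 / (1 + exp(−α(θ − β)))
P_A = 0.3152
P_B = 0.6865
P_A − P_B = -0.3714

-0.371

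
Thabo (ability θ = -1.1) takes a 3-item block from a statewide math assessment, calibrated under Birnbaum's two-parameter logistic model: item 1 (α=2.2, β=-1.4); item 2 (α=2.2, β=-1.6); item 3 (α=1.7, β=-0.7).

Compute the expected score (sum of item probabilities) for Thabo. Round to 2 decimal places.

1.75

P(θ) = 1 / (1 + exp(−α(θ − β)))
P_1 = 1/(1+e^{-0.6600}) = 0.6593
P_2 = 1/(1+e^{-1.1000}) = 0.7503
P_3 = 1/(1+e^{0.6800}) = 0.3363
E[score] = 0.6593 + 0.7503 + 0.3363 = 1.7458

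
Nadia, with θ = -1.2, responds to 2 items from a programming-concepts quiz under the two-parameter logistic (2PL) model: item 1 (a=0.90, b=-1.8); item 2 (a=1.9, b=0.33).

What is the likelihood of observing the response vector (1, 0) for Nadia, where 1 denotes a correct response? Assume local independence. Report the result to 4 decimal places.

0.5991

P(θ) = 1 / (1 + exp(−a(θ − b)))
P_1 = 1/(1+e^{-0.5400}) = 0.6318
P_2 = 1/(1+e^{2.9070}) = 0.0518
L = P_1 × (1−P_2) = 0.6318 × 0.9482 = 0.59908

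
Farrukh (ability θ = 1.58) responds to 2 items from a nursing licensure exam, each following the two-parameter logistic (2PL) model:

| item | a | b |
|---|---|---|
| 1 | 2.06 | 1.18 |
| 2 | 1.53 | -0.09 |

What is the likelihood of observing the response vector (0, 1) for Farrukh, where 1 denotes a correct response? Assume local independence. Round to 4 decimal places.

0.2829

P(θ) = 1 / (1 + exp(−a(θ − b)))
P_1 = 1/(1+e^{-0.8240}) = 0.6951
P_2 = 1/(1+e^{-2.5551}) = 0.9279
L = (1−P_1) × P_2 = 0.3049 × 0.9279 = 0.28294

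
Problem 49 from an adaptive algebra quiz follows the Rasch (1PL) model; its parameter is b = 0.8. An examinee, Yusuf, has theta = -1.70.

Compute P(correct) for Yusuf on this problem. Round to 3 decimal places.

P(theta) = 1 / (1 + exp(−(theta − b)))
Exponent: (-1.70 − 0.8) = -2.5000
1/(1 + e^{2.5000}) = 0.0759
P = 0.0759

0.076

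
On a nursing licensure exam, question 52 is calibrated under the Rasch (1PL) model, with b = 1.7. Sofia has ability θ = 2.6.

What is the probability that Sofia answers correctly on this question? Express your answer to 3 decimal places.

0.711

P(θ) = 1 / (1 + exp(−(θ − b)))
Exponent: (2.6 − 1.7) = 0.9000
1/(1 + e^{-0.9000}) = 0.7109
P = 0.7109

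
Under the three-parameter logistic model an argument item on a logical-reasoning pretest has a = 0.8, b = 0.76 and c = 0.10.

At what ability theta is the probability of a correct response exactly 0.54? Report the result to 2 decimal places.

P(theta) = c + (1 − c) · 1 / (1 + exp(−a(theta − b)))
Remove guessing floor: (0.54 − 0.10)/(1 − 0.10) = 0.4889
logit = ln(0.4889/0.5111) = -0.0445
theta = b + logit/(a) = 0.76 + (-0.0445)/0.8000 = 0.7044

0.70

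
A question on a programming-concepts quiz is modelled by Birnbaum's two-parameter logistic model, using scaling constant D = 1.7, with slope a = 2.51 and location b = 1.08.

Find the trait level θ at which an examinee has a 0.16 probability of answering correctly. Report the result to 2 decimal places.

P(θ) = 1 / (1 + exp(−D·a(θ − b)))
logit = ln(0.1600/0.8400) = -1.6582
θ = b + logit/(1.7·a) = 1.08 + (-1.6582)/4.2670 = 0.6914

0.69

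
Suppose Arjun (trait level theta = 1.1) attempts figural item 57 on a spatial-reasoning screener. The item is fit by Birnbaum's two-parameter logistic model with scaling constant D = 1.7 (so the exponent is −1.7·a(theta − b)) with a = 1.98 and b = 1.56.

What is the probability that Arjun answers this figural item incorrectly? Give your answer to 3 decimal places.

0.825

P(theta) = 1 / (1 + exp(−D·a(theta − b)))
Exponent: 1.7 × 1.98 × (1.1 − 1.56) = -1.5484
1/(1 + e^{1.5484}) = 0.1753
P = 0.1753
P(incorrect) = 1 − 0.1753 = 0.8247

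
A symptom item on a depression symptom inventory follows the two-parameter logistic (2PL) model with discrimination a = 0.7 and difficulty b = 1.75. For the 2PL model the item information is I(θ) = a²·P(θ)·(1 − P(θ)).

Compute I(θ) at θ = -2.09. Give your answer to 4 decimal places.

0.0292

P = 1/(1+e^{2.6880}) = 0.0637
P(1−P) = 0.0637 × 0.9363 = 0.0596
I = a² × P(1−P) = 0.7² × 0.0596 = 0.02922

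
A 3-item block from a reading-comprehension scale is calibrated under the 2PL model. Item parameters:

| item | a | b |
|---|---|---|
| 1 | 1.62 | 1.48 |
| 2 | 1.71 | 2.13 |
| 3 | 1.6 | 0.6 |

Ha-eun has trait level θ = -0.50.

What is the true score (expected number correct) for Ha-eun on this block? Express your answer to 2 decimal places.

P(θ) = 1 / (1 + exp(−a(θ − b)))
P_1 = 1/(1+e^{3.2076}) = 0.0389
P_2 = 1/(1+e^{4.4973}) = 0.0110
P_3 = 1/(1+e^{1.7600}) = 0.1468
E[score] = 0.0389 + 0.0110 + 0.1468 = 0.1967

0.20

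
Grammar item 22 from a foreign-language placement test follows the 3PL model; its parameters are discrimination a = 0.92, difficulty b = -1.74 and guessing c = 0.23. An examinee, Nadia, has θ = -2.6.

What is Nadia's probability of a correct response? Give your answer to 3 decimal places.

P(θ) = c + (1 − c) · 1 / (1 + exp(−a(θ − b)))
Exponent: 0.92 × (-2.6 − (-1.74)) = -0.7912
1/(1 + e^{0.7912}) = 0.3119
P = 0.23 + 0.77 × 0.3119 = 0.4702

0.470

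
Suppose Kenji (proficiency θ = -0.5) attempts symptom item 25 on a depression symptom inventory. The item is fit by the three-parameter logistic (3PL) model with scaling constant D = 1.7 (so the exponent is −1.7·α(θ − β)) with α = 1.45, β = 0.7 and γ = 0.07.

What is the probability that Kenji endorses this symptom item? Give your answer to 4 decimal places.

P(θ) = γ + (1 − γ) · 1 / (1 + exp(−D·α(θ − β)))
Exponent: 1.7 × 1.45 × (-0.5 − 0.7) = -2.9580
1/(1 + e^{2.9580}) = 0.0494
P = 0.07 + 0.93 × 0.0494 = 0.1159

0.1159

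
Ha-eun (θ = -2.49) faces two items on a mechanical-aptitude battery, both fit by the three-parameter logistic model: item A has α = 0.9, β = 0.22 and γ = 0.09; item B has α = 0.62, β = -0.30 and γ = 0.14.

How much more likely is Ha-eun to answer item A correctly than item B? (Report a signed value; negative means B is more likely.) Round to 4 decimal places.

-0.1529

P(θ) = γ + (1 − γ) · 1 / (1 + exp(−α(θ − β)))
P_A = 0.1630
P_B = 0.3160
P_A − P_B = -0.1529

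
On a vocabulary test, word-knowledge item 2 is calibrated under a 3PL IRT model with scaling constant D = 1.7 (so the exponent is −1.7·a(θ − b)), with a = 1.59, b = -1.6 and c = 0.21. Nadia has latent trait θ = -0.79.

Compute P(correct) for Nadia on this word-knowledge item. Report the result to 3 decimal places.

P(θ) = c + (1 − c) · 1 / (1 + exp(−D·a(θ − b)))
Exponent: 1.7 × 1.59 × (-0.79 − (-1.6)) = 2.1894
1/(1 + e^{-2.1894}) = 0.8993
P = 0.21 + 0.79 × 0.8993 = 0.9204

0.920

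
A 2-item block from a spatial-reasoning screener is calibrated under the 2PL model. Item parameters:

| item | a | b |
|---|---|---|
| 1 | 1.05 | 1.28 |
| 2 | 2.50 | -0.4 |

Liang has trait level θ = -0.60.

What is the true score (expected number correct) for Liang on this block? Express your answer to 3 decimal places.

P(θ) = 1 / (1 + exp(−a(θ − b)))
P_1 = 1/(1+e^{1.9740}) = 0.1220
P_2 = 1/(1+e^{0.5000}) = 0.3775
E[score] = 0.1220 + 0.3775 = 0.4995

0.500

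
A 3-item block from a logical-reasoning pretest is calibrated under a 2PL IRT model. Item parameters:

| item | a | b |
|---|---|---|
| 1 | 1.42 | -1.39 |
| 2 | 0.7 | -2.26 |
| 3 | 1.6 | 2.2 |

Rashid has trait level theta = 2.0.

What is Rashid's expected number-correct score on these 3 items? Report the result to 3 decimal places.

2.364

P(theta) = 1 / (1 + exp(−a(theta − b)))
P_1 = 1/(1+e^{-4.8138}) = 0.9919
P_2 = 1/(1+e^{-2.9820}) = 0.9518
P_3 = 1/(1+e^{0.3200}) = 0.4207
E[score] = 0.9919 + 0.9518 + 0.4207 = 2.3644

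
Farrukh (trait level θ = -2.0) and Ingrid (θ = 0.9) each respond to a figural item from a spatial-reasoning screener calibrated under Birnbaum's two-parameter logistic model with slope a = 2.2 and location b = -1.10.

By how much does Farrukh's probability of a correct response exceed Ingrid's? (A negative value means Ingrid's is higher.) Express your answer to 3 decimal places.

-0.867

P(θ) = 1 / (1 + exp(−a(θ − b)))
P(Farrukh) = 0.1213  [exponent -1.9800]
P(Ingrid) = 0.9879  [exponent 4.4000]
Difference = 0.1213 − 0.9879 = -0.8666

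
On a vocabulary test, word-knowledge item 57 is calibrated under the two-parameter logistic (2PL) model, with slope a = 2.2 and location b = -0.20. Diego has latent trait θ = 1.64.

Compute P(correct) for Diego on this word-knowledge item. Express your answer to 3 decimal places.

0.983

P(θ) = 1 / (1 + exp(−a(θ − b)))
Exponent: 2.2 × (1.64 − (-0.20)) = 4.0480
1/(1 + e^{-4.0480}) = 0.9828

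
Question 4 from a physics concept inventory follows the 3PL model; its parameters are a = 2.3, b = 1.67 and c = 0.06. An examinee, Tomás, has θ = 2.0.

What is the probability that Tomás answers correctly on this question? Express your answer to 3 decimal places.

P(θ) = c + (1 − c) · 1 / (1 + exp(−a(θ − b)))
Exponent: 2.3 × (2.0 − 1.67) = 0.7590
1/(1 + e^{-0.7590}) = 0.6811
P = 0.06 + 0.94 × 0.6811 = 0.7003

0.700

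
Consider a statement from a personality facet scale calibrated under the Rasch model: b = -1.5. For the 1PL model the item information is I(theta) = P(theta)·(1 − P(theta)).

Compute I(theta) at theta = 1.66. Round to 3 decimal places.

0.039

P = 1/(1+e^{-3.1600}) = 0.9593
P(1−P) = 0.9593 × 0.0407 = 0.0390
I = P(1−P) = 0.03904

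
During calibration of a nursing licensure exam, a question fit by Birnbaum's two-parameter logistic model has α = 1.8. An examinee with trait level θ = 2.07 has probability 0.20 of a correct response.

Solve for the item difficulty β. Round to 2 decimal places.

2.84

P(θ) = 1 / (1 + exp(−α(θ − β)))
logit(0.20) = ln(0.20/0.80) = -1.3863
β = θ − logit/(α) = 2.07 − (-1.3863)/1.8000 = 2.8402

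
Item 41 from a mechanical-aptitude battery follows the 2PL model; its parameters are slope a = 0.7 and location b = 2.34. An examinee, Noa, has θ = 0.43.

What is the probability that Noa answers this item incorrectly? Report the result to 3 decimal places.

0.792

P(θ) = 1 / (1 + exp(−a(θ − b)))
Exponent: 0.7 × (0.43 − 2.34) = -1.3370
1/(1 + e^{1.3370}) = 0.2080
P(incorrect) = 1 − 0.2080 = 0.7920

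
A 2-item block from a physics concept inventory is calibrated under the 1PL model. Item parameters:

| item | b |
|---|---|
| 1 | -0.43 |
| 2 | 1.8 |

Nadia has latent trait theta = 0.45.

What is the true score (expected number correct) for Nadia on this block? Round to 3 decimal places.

0.913

P(theta) = 1 / (1 + exp(−(theta − b)))
P_1 = 1/(1+e^{-0.8800}) = 0.7068
P_2 = 1/(1+e^{1.3500}) = 0.2059
E[score] = 0.7068 + 0.2059 = 0.9127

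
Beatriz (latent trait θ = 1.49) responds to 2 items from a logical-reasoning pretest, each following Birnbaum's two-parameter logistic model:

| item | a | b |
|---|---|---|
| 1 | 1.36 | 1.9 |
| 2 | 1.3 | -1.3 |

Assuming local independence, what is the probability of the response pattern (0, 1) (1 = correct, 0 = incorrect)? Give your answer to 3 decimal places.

0.619

P(θ) = 1 / (1 + exp(−a(θ − b)))
P_1 = 1/(1+e^{0.5576}) = 0.3641
P_2 = 1/(1+e^{-3.6270}) = 0.9741
L = (1−P_1) × P_2 = 0.6359 × 0.9741 = 0.61942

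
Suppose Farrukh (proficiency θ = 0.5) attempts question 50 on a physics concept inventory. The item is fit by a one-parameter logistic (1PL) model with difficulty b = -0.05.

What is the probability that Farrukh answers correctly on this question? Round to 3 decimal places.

0.634

P(θ) = 1 / (1 + exp(−(θ − b)))
Exponent: (0.5 − (-0.05)) = 0.5500
1/(1 + e^{-0.5500}) = 0.6341
P = 0.6341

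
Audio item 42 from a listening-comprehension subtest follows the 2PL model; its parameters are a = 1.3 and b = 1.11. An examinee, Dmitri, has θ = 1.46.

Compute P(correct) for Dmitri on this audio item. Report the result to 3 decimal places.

P(θ) = 1 / (1 + exp(−a(θ − b)))
Exponent: 1.3 × (1.46 − 1.11) = 0.4550
1/(1 + e^{-0.4550}) = 0.6118

0.612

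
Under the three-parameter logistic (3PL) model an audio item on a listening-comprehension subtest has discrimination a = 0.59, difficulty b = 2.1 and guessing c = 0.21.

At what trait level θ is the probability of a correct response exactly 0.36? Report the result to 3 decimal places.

P(θ) = c + (1 − c) · 1 / (1 + exp(−a(θ − b)))
Remove guessing floor: (0.36 − 0.21)/(1 − 0.21) = 0.1899
logit = ln(0.1899/0.8101) = -1.4508
θ = b + logit/(a) = 2.1 + (-1.4508)/0.5900 = -0.3590

-0.359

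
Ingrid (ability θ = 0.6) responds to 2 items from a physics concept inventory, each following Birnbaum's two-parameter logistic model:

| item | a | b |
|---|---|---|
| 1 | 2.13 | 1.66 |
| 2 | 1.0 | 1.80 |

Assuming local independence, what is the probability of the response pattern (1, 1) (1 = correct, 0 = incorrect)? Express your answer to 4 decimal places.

P(θ) = 1 / (1 + exp(−a(θ − b)))
P_1 = 1/(1+e^{2.2578}) = 0.0947
P_2 = 1/(1+e^{1.2000}) = 0.2315
L = P_1 × P_2 = 0.0947 × 0.2315 = 0.02192

0.0219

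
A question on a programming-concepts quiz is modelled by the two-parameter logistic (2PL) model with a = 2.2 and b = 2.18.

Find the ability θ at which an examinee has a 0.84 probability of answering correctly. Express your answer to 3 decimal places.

2.934

P(θ) = 1 / (1 + exp(−a(θ − b)))
logit = ln(0.8400/0.1600) = 1.6582
θ = b + logit/(a) = 2.18 + 1.6582/2.2000 = 2.9337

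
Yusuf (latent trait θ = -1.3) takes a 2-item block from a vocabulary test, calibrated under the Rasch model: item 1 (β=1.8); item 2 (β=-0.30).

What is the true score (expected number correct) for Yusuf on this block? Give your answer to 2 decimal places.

P(θ) = 1 / (1 + exp(−(θ − β)))
P_1 = 1/(1+e^{3.1000}) = 0.0431
P_2 = 1/(1+e^{1.0000}) = 0.2689
E[score] = 0.0431 + 0.2689 = 0.3120

0.31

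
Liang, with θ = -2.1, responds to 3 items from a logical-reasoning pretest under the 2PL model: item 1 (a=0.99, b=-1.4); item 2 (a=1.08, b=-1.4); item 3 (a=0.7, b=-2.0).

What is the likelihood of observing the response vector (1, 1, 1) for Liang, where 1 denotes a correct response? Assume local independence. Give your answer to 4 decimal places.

0.0514

P(θ) = 1 / (1 + exp(−a(θ − b)))
P_1 = 1/(1+e^{0.6930}) = 0.3334
P_2 = 1/(1+e^{0.7560}) = 0.3195
P_3 = 1/(1+e^{0.0700}) = 0.4825
L = P_1 × P_2 × P_3 = 0.3334 × 0.3195 × 0.4825 = 0.05139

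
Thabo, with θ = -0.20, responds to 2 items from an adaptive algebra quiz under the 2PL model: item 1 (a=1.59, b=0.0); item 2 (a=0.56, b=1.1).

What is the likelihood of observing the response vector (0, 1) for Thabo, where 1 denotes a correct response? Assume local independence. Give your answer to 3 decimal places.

0.188

P(θ) = 1 / (1 + exp(−a(θ − b)))
P_1 = 1/(1+e^{0.3180}) = 0.4212
P_2 = 1/(1+e^{0.7280}) = 0.3256
L = (1−P_1) × P_2 = 0.5788 × 0.3256 = 0.18849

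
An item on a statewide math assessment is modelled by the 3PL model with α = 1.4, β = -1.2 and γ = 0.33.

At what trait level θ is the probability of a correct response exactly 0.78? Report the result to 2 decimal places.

-0.69

P(θ) = γ + (1 − γ) · 1 / (1 + exp(−α(θ − β)))
Remove guessing floor: (0.78 − 0.33)/(1 − 0.33) = 0.6716
logit = ln(0.6716/0.3284) = 0.7156
θ = β + logit/(α) = -1.2 + 0.7156/1.4000 = -0.6888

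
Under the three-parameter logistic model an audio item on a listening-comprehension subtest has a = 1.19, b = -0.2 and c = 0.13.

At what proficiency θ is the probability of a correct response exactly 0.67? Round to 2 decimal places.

P(θ) = c + (1 − c) · 1 / (1 + exp(−a(θ − b)))
Remove guessing floor: (0.67 − 0.13)/(1 − 0.13) = 0.6207
logit = ln(0.6207/0.3793) = 0.4925
θ = b + logit/(a) = -0.2 + 0.4925/1.1900 = 0.2138

0.21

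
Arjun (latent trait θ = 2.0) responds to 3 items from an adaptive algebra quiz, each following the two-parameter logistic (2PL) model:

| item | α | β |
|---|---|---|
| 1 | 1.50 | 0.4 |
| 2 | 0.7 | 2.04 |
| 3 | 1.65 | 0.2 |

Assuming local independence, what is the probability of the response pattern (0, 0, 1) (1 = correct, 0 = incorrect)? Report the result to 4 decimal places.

0.0401

P(θ) = 1 / (1 + exp(−α(θ − β)))
P_1 = 1/(1+e^{-2.4000}) = 0.9168
P_2 = 1/(1+e^{0.0280}) = 0.4930
P_3 = 1/(1+e^{-2.9700}) = 0.9512
L = (1−P_1) × (1−P_2) × P_3 = 0.0832 × 0.5070 × 0.9512 = 0.04011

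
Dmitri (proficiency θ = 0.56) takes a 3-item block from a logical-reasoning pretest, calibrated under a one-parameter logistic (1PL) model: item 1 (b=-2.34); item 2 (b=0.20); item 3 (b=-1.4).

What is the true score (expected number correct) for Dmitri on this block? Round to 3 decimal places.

P(θ) = 1 / (1 + exp(−(θ − b)))
P_1 = 1/(1+e^{-2.9000}) = 0.9478
P_2 = 1/(1+e^{-0.3600}) = 0.5890
P_3 = 1/(1+e^{-1.9600}) = 0.8765
E[score] = 0.9478 + 0.5890 + 0.8765 = 2.4134

2.413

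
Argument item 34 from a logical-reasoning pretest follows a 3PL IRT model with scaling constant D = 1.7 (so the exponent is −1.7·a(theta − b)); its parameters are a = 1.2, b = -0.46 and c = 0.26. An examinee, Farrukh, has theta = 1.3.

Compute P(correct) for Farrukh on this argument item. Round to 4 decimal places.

0.9801

P(theta) = c + (1 − c) · 1 / (1 + exp(−D·a(theta − b)))
Exponent: 1.7 × 1.2 × (1.3 − (-0.46)) = 3.5904
1/(1 + e^{-3.5904}) = 0.9732
P = 0.26 + 0.74 × 0.9732 = 0.9801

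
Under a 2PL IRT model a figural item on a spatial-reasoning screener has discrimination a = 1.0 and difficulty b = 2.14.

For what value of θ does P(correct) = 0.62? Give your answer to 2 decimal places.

2.63

P(θ) = 1 / (1 + exp(−a(θ − b)))
logit = ln(0.6200/0.3800) = 0.4895
θ = b + logit/(a) = 2.14 + 0.4895/1.0000 = 2.6295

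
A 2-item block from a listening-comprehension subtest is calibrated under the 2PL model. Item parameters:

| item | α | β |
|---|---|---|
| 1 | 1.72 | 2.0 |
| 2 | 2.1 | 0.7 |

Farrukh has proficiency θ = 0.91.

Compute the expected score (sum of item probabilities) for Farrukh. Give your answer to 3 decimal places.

P(θ) = 1 / (1 + exp(−α(θ − β)))
P_1 = 1/(1+e^{1.8748}) = 0.1330
P_2 = 1/(1+e^{-0.4410}) = 0.6085
E[score] = 0.1330 + 0.6085 = 0.7415

0.741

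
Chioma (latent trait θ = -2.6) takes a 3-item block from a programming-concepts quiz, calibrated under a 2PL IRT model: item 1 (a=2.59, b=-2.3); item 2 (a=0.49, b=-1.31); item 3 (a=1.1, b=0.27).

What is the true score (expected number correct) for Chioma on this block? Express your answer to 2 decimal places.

P(θ) = 1 / (1 + exp(−a(θ − b)))
P_1 = 1/(1+e^{0.7770}) = 0.3150
P_2 = 1/(1+e^{0.6321}) = 0.3470
P_3 = 1/(1+e^{3.1570}) = 0.0408
E[score] = 0.3150 + 0.3470 + 0.0408 = 0.7028

0.70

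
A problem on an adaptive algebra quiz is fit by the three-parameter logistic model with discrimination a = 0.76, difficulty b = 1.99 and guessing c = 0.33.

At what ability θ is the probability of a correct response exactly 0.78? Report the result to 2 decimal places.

P(θ) = c + (1 − c) · 1 / (1 + exp(−a(θ − b)))
Remove guessing floor: (0.78 − 0.33)/(1 − 0.33) = 0.6716
logit = ln(0.6716/0.3284) = 0.7156
θ = b + logit/(a) = 1.99 + 0.7156/0.7600 = 2.9316

2.93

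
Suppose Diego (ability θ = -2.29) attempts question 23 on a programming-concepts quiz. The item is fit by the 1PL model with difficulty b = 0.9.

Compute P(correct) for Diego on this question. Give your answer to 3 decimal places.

0.040

P(θ) = 1 / (1 + exp(−(θ − b)))
Exponent: (-2.29 − 0.9) = -3.1900
1/(1 + e^{3.1900}) = 0.0395
P = 0.0395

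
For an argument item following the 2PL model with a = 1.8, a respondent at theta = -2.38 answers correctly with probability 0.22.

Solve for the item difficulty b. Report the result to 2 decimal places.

P(theta) = 1 / (1 + exp(−a(theta − b)))
logit(0.22) = ln(0.22/0.78) = -1.2657
b = theta − logit/(a) = -2.38 − (-1.2657)/1.8000 = -1.6769

-1.68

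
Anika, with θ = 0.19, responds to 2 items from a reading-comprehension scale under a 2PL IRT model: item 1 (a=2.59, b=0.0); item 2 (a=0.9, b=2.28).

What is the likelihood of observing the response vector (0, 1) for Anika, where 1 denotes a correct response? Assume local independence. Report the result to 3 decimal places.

0.050

P(θ) = 1 / (1 + exp(−a(θ − b)))
P_1 = 1/(1+e^{-0.4921}) = 0.6206
P_2 = 1/(1+e^{1.8810}) = 0.1323
L = (1−P_1) × P_2 = 0.3794 × 0.1323 = 0.05018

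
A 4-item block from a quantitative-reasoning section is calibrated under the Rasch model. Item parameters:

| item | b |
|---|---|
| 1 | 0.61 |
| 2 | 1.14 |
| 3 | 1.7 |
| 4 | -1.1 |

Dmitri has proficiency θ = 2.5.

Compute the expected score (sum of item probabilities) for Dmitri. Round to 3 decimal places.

P(θ) = 1 / (1 + exp(−(θ − b)))
P_1 = 1/(1+e^{-1.8900}) = 0.8688
P_2 = 1/(1+e^{-1.3600}) = 0.7958
P_3 = 1/(1+e^{-0.8000}) = 0.6900
P_4 = 1/(1+e^{-3.6000}) = 0.9734
E[score] = 0.8688 + 0.7958 + 0.6900 + 0.9734 = 3.3279

3.328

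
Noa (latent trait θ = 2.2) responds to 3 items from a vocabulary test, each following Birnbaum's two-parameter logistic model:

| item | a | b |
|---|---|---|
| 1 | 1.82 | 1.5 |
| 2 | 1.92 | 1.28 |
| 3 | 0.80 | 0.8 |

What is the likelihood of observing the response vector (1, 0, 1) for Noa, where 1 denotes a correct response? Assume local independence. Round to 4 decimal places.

0.0860

P(θ) = 1 / (1 + exp(−a(θ − b)))
P_1 = 1/(1+e^{-1.2740}) = 0.7814
P_2 = 1/(1+e^{-1.7664}) = 0.8540
P_3 = 1/(1+e^{-1.1200}) = 0.7540
L = P_1 × (1−P_2) × P_3 = 0.7814 × 0.1460 × 0.7540 = 0.08602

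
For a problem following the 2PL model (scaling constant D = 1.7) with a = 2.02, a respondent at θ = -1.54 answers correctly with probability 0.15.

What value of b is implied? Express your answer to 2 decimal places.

P(θ) = 1 / (1 + exp(−D·a(θ − b)))
logit(0.15) = ln(0.15/0.85) = -1.7346
b = θ − logit/(1.7·a) = -1.54 − (-1.7346)/3.4340 = -1.0349

-1.03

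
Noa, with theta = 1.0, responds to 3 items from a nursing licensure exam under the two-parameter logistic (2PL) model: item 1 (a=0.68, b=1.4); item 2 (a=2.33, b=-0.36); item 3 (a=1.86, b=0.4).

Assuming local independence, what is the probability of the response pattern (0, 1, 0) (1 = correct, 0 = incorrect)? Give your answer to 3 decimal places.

0.134

P(theta) = 1 / (1 + exp(−a(theta − b)))
P_1 = 1/(1+e^{0.2720}) = 0.4324
P_2 = 1/(1+e^{-3.1688}) = 0.9596
P_3 = 1/(1+e^{-1.1160}) = 0.7532
L = (1−P_1) × P_2 × (1−P_3) = 0.5676 × 0.9596 × 0.2468 = 0.13440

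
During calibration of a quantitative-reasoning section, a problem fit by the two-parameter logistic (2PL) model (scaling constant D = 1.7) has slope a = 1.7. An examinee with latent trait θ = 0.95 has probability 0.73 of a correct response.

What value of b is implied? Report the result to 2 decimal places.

P(θ) = 1 / (1 + exp(−D·a(θ − b)))
logit(0.73) = ln(0.73/0.27) = 0.9946
b = θ − logit/(1.7·a) = 0.95 − 0.9946/2.8900 = 0.6058

0.61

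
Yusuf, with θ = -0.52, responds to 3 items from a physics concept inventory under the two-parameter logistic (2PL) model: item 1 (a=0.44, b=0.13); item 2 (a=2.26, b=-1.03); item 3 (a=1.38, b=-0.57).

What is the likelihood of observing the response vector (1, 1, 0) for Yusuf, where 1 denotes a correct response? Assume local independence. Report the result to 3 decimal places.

P(θ) = 1 / (1 + exp(−a(θ − b)))
P_1 = 1/(1+e^{0.2860}) = 0.4290
P_2 = 1/(1+e^{-1.1526}) = 0.7600
P_3 = 1/(1+e^{-0.0690}) = 0.5172
L = P_1 × P_2 × (1−P_3) = 0.4290 × 0.7600 × 0.4828 = 0.15739

0.157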